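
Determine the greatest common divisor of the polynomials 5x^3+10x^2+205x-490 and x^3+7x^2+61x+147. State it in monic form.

Repeated division with remainder:
  5x^3+10x^2+205x-490 = (5)(x^3+7x^2+61x+147) + (-25x^2-100x-1225)
  x^3+7x^2+61x+147 = (-(1/25)x-3/25)(-25x^2-100x-1225) + (0)
Last nonzero remainder: -25x^2-100x-1225. Dividing through by -25 gives the monic gcd x^2+4x+49.

x^2+4x+49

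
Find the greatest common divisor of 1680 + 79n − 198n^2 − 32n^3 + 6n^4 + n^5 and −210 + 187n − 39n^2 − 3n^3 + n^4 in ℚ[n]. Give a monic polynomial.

By polynomial division,
  n^5 + 6n^4 − 32n^3 − 198n^2 + 79n + 1680 = (n + 9)(n^4 − 3n^3 − 39n^2 + 187n − 210) + (34n^3 − 34n^2 − 1394n + 3570)
  n^4 − 3n^3 − 39n^2 + 187n − 210 = ((1/34)n − 1/17)(34n^3 − 34n^2 − 1394n + 3570) + (0)
Last nonzero remainder: 34n^3 − 34n^2 − 1394n + 3570. Dividing through by 34 gives the monic gcd n^3 − n^2 − 41n + 105.

105 − 41n − n^2 + n^3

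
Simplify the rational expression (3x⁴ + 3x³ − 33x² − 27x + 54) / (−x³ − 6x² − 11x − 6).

Apply the Euclidean algorithm:
  3x⁴ + 3x³ − 33x² − 27x + 54 = (−3x + 15)(−x³ − 6x² − 11x − 6) + (24x² + 120x + 144)
  −x³ − 6x² − 11x − 6 = (−(1/24)x − 1/24)(24x² + 120x + 144) + (0)
Last nonzero remainder: 24x² + 120x + 144. Dividing through by 24 gives the monic gcd x² + 5x + 6.
Cancel x² + 5x + 6 from numerator and denominator to get the reduced form.

(−3x² + 12x − 9)/(x + 1)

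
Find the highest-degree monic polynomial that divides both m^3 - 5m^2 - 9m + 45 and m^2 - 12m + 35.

m - 5

Repeated division with remainder:
  m^3 - 5m^2 - 9m + 45 = (m + 7)(m^2 - 12m + 35) + (40m - 200)
  m^2 - 12m + 35 = ((1/40)m - 7/40)(40m - 200) + (0)
Last nonzero remainder: 40m - 200. Dividing through by 40 gives the monic gcd m - 5.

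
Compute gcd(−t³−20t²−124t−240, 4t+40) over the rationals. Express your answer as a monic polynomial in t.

t+10

By polynomial division,
  −t³−20t²−124t−240 = (−(1/4)t²−(5/2)t−6)(4t+40) + (0)
Last nonzero remainder: 4t+40. Dividing through by 4 gives the monic gcd t+10.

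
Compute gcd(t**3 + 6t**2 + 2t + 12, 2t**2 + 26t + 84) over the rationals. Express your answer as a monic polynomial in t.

Repeated division with remainder:
  t**3 + 6t**2 + 2t + 12 = ((1/2)t − 7/2)(2t**2 + 26t + 84) + (51t + 306)
  2t**2 + 26t + 84 = ((2/51)t + 14/51)(51t + 306) + (0)
Last nonzero remainder: 51t + 306. Dividing through by 51 gives the monic gcd t + 6.

t + 6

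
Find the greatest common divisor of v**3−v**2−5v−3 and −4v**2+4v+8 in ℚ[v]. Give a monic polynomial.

By polynomial division,
  v**3−v**2−5v−3 = (−(1/4)v)(−4v**2+4v+8) + (−3v−3)
  −4v**2+4v+8 = ((4/3)v−8/3)(−3v−3) + (0)
Last nonzero remainder: −3v−3. Dividing through by −3 gives the monic gcd v+1.

v+1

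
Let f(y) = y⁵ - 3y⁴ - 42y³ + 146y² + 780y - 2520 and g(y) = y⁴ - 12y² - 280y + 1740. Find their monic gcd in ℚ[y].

By polynomial division,
  y⁵ - 3y⁴ - 42y³ + 146y² + 780y - 2520 = (y - 3)(y⁴ - 12y² - 280y + 1740) + (-30y³ + 390y² - 1800y + 2700)
  y⁴ - 12y² - 280y + 1740 = (-(1/30)y - 13/30)(-30y³ + 390y² - 1800y + 2700) + (97y² - 970y + 2910)
  -30y³ + 390y² - 1800y + 2700 = (-(30/97)y + 90/97)(97y² - 970y + 2910) + (0)
Last nonzero remainder: 97y² - 970y + 2910. Dividing through by 97 gives the monic gcd y² - 10y + 30.

y² - 10y + 30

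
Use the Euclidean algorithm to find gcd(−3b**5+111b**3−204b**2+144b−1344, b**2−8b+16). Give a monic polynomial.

By polynomial division,
  −3b**5+111b**3−204b**2+144b−1344 = (−3b**3−24b**2−33b−84)(b**2−8b+16) + (0)
The last nonzero remainder b**2−8b+16 is already monic.

b**2−8b+16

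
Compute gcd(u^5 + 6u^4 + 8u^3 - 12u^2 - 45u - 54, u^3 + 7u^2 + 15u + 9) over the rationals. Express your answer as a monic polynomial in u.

Repeated division with remainder:
  u^5 + 6u^4 + 8u^3 - 12u^2 - 45u - 54 = (u^2 - u)(u^3 + 7u^2 + 15u + 9) + (-6u^2 - 36u - 54)
  u^3 + 7u^2 + 15u + 9 = (-(1/6)u - 1/6)(-6u^2 - 36u - 54) + (0)
Last nonzero remainder: -6u^2 - 36u - 54. Dividing through by -6 gives the monic gcd u^2 + 6u + 9.

u^2 + 6u + 9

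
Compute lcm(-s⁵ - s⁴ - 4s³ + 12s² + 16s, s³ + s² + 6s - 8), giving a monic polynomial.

Apply the Euclidean algorithm:
  -s⁵ - s⁴ - 4s³ + 12s² + 16s = (-s² + 2)(s³ + s² + 6s - 8) + (2s² + 4s + 16)
  s³ + s² + 6s - 8 = ((1/2)s - 1/2)(2s² + 4s + 16) + (0)
Last nonzero remainder: 2s² + 4s + 16. Dividing through by 2 gives the monic gcd s² + 2s + 8.
Then lcm(f, g) = f·g / gcd(f, g); expanding and making the result monic gives the answer.

s⁶ + 3s⁴ - 16s³ - 4s² + 16s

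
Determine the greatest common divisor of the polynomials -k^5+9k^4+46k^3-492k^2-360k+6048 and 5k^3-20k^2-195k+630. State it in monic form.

Repeated division with remainder:
  -k^5+9k^4+46k^3-492k^2-360k+6048 = (-(1/5)k^2+k+27/5)(5k^3-20k^2-195k+630) + (-63k^2+63k+2646)
  5k^3-20k^2-195k+630 = (-(5/63)k+5/21)(-63k^2+63k+2646) + (0)
Last nonzero remainder: -63k^2+63k+2646. Dividing through by -63 gives the monic gcd k^2-k-42.

k^2-k-42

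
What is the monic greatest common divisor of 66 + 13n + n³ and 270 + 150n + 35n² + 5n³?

3 + n

Apply the Euclidean algorithm:
  n³ + 13n + 66 = (1/5)(5n³ + 35n² + 150n + 270) + (-7n² - 17n + 12)
  5n³ + 35n² + 150n + 270 = (-(5/7)n - 160/49)(-7n² - 17n + 12) + ((5050/49)n + 15150/49)
  -7n² - 17n + 12 = (-(343/5050)n + 98/2525)((5050/49)n + 15150/49) + (0)
Last nonzero remainder: (5050/49)n + 15150/49. Dividing through by 5050/49 gives the monic gcd n + 3.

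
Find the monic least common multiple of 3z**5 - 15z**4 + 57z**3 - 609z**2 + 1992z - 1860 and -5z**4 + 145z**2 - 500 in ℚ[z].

Repeated division with remainder:
  3z**5 - 15z**4 + 57z**3 - 609z**2 + 1992z - 1860 = (-(3/5)z + 3)(-5z**4 + 145z**2 - 500) + (144z**3 - 1044z**2 + 1692z - 360)
  -5z**4 + 145z**2 - 500 = (-(5/144)z - 145/576)(144z**3 - 1044z**2 + 1692z - 360) + (-(945/16)z**2 + (6615/16)z - 4725/8)
  144z**3 - 1044z**2 + 1692z - 360 = (-(256/105)z + 64/105)(-(945/16)z**2 + (6615/16)z - 4725/8) + (0)
Last nonzero remainder: -(945/16)z**2 + (6615/16)z - 4725/8. Dividing through by -945/16 gives the monic gcd z**2 - 7z + 10.
Then lcm(f, g) = f·g / gcd(f, g); expanding and making the result monic gives the answer.

z**7 + 2z**6 - 6z**5 - 120z**4 - 567z**3 + 1998z**2 + 2300z - 6200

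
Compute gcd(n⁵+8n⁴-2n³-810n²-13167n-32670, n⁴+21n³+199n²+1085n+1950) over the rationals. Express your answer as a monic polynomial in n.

Apply the Euclidean algorithm:
  n⁵+8n⁴-2n³-810n²-13167n-32670 = (n-13)(n⁴+21n³+199n²+1085n+1950) + (72n³+692n²-1012n-7320)
  n⁴+21n³+199n²+1085n+1950 = ((1/72)n+205/1296)(72n³+692n²-1012n-7320) + ((33565/324)n²+(436345/324)n+167825/54)
  72n³+692n²-1012n-7320 = ((23328/33565)n-79056/33565)((33565/324)n²+(436345/324)n+167825/54) + (0)
Last nonzero remainder: (33565/324)n²+(436345/324)n+167825/54. Dividing through by 33565/324 gives the monic gcd n²+13n+30.

n²+13n+30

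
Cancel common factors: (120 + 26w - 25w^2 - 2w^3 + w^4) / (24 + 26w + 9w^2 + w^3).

(15 - 8w + w^2)/(3 + w)

Euclidean algorithm in ℚ[w]:
  w^4 - 2w^3 - 25w^2 + 26w + 120 = (w - 11)(w^3 + 9w^2 + 26w + 24) + (48w^2 + 288w + 384)
  w^3 + 9w^2 + 26w + 24 = ((1/48)w + 1/16)(48w^2 + 288w + 384) + (0)
Last nonzero remainder: 48w^2 + 288w + 384. Dividing through by 48 gives the monic gcd w^2 + 6w + 8.
Cancel w^2 + 6w + 8 from numerator and denominator to get the reduced form.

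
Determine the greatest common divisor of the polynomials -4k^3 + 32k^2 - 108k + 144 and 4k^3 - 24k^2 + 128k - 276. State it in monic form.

k - 3

Euclidean algorithm in ℚ[k]:
  -4k^3 + 32k^2 - 108k + 144 = (-1)(4k^3 - 24k^2 + 128k - 276) + (8k^2 + 20k - 132)
  4k^3 - 24k^2 + 128k - 276 = ((1/2)k - 17/4)(8k^2 + 20k - 132) + (279k - 837)
  8k^2 + 20k - 132 = ((8/279)k + 44/279)(279k - 837) + (0)
Last nonzero remainder: 279k - 837. Dividing through by 279 gives the monic gcd k - 3.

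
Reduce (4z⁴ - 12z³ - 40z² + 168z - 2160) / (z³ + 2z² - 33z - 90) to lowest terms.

(4z² - 8z + 72)/(z + 3)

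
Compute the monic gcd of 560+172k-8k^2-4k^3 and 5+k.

Euclidean algorithm in ℚ[k]:
  -4k^3-8k^2+172k+560 = (-4k^2+12k+112)(k+5) + (0)
The last nonzero remainder k+5 is already monic.

5+k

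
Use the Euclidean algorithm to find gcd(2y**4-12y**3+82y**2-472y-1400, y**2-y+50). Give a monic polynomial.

y**2-y+50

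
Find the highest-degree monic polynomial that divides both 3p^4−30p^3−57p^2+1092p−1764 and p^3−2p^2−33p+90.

By polynomial division,
  3p^4−30p^3−57p^2+1092p−1764 = (3p−24)(p^3−2p^2−33p+90) + (−6p^2+30p+396)
  p^3−2p^2−33p+90 = (−(1/6)p−1/2)(−6p^2+30p+396) + (48p+288)
  −6p^2+30p+396 = (−(1/8)p+11/8)(48p+288) + (0)
Last nonzero remainder: 48p+288. Dividing through by 48 gives the monic gcd p+6.

p+6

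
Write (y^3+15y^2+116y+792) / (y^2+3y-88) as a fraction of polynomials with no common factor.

(y^2+4y+72)/(y-8)

By polynomial division,
  y^3+15y^2+116y+792 = (y+12)(y^2+3y-88) + (168y+1848)
  y^2+3y-88 = ((1/168)y-1/21)(168y+1848) + (0)
Last nonzero remainder: 168y+1848. Dividing through by 168 gives the monic gcd y+11.
Cancel y+11 from numerator and denominator to get the reduced form.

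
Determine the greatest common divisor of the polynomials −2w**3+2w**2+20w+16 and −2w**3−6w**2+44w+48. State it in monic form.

By polynomial division,
  −2w**3+2w**2+20w+16 = (−2w**3−6w**2+44w+48) + (8w**2−24w−32)
  −2w**3−6w**2+44w+48 = (−(1/4)w−3/2)(8w**2−24w−32) + (0)
Last nonzero remainder: 8w**2−24w−32. Dividing through by 8 gives the monic gcd w**2−3w−4.

w**2−3w−4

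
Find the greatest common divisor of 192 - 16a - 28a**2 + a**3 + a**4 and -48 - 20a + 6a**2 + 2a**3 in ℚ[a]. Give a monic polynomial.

-12 + a + a**2

Euclidean algorithm in ℚ[a]:
  a**4 + a**3 - 28a**2 - 16a + 192 = ((1/2)a - 1)(2a**3 + 6a**2 - 20a - 48) + (-12a**2 - 12a + 144)
  2a**3 + 6a**2 - 20a - 48 = (-(1/6)a - 1/3)(-12a**2 - 12a + 144) + (0)
Last nonzero remainder: -12a**2 - 12a + 144. Dividing through by -12 gives the monic gcd a**2 + a - 12.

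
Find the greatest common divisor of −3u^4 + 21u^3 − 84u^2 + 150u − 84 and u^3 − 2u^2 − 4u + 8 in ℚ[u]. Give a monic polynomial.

u − 2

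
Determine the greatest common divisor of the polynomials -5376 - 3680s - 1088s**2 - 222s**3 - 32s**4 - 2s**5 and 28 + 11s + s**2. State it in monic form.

28 + 11s + s**2

By polynomial division,
  -2s**5 - 32s**4 - 222s**3 - 1088s**2 - 3680s - 5376 = (-2s**3 - 10s**2 - 56s - 192)(s**2 + 11s + 28) + (0)
The last nonzero remainder s**2 + 11s + 28 is already monic.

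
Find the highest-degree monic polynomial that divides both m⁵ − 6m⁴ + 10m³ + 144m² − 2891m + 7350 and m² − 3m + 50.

Repeated division with remainder:
  m⁵ − 6m⁴ + 10m³ + 144m² − 2891m + 7350 = (m³ − 3m² − 49m + 147)(m² − 3m + 50) + (0)
The last nonzero remainder m² − 3m + 50 is already monic.

m² − 3m + 50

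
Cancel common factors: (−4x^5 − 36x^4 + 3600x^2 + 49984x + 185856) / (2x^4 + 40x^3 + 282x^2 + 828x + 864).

(−2x^3 + 10x^2 − 44x + 1936)/(x^2 + 6x + 9)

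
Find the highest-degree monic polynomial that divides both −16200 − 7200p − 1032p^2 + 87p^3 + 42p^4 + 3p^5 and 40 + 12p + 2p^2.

Euclidean algorithm in ℚ[p]:
  3p^5 + 42p^4 + 87p^3 − 1032p^2 − 7200p − 16200 = ((3/2)p^3 + 12p^2 − (117/2)p − 405)(2p^2 + 12p + 40) + (0)
Last nonzero remainder: 2p^2 + 12p + 40. Dividing through by 2 gives the monic gcd p^2 + 6p + 20.

20 + 6p + p^2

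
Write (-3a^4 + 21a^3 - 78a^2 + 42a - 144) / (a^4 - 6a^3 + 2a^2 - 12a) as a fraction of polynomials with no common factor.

(-3a^2 + 21a - 72)/(a^2 - 6a)

Repeated division with remainder:
  -3a^4 + 21a^3 - 78a^2 + 42a - 144 = (-3)(a^4 - 6a^3 + 2a^2 - 12a) + (3a^3 - 72a^2 + 6a - 144)
  a^4 - 6a^3 + 2a^2 - 12a = ((1/3)a + 6)(3a^3 - 72a^2 + 6a - 144) + (432a^2 + 864)
  3a^3 - 72a^2 + 6a - 144 = ((1/144)a - 1/6)(432a^2 + 864) + (0)
Last nonzero remainder: 432a^2 + 864. Dividing through by 432 gives the monic gcd a^2 + 2.
Cancel a^2 + 2 from numerator and denominator to get the reduced form.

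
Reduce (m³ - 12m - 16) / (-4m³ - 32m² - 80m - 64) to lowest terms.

(-m + 4)/(4m + 16)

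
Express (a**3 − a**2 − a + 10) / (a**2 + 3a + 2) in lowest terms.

(a**2 − 3a + 5)/(a + 1)

Euclidean algorithm in ℚ[a]:
  a**3 − a**2 − a + 10 = (a − 4)(a**2 + 3a + 2) + (9a + 18)
  a**2 + 3a + 2 = ((1/9)a + 1/9)(9a + 18) + (0)
Last nonzero remainder: 9a + 18. Dividing through by 9 gives the monic gcd a + 2.
Cancel a + 2 from numerator and denominator to get the reduced form.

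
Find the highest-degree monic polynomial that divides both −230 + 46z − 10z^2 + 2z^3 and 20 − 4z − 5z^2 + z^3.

−5 + z

Apply the Euclidean algorithm:
  2z^3 − 10z^2 + 46z − 230 = (2)(z^3 − 5z^2 − 4z + 20) + (54z − 270)
  z^3 − 5z^2 − 4z + 20 = ((1/54)z^2 − 2/27)(54z − 270) + (0)
Last nonzero remainder: 54z − 270. Dividing through by 54 gives the monic gcd z − 5.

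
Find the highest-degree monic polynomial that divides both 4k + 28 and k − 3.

By polynomial division,
  4k + 28 = (4)(k − 3) + (40)
  k − 3 = ((1/40)k − 3/40)(40) + (0)
The last nonzero remainder is the constant 40, so the polynomials are coprime and gcd = 1.

1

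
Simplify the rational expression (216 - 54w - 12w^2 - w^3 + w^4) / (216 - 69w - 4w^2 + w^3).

(-72 - 6w + 2w^2 + w^3)/(-72 - w + w^2)

Apply the Euclidean algorithm:
  w^4 - w^3 - 12w^2 - 54w + 216 = (w + 3)(w^3 - 4w^2 - 69w + 216) + (69w^2 - 63w - 432)
  w^3 - 4w^2 - 69w + 216 = ((1/69)w - 71/1587)(69w^2 - 63w - 432) + (-(34680/529)w + 104040/529)
  69w^2 - 63w - 432 = (-(12167/11560)w - 3174/1445)(-(34680/529)w + 104040/529) + (0)
Last nonzero remainder: -(34680/529)w + 104040/529. Dividing through by -34680/529 gives the monic gcd w - 3.
Cancel w - 3 from numerator and denominator to get the reduced form.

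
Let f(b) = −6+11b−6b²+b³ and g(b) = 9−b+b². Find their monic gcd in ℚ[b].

Euclidean algorithm in ℚ[b]:
  b³−6b²+11b−6 = (b−5)(b²−b+9) + (−3b+39)
  b²−b+9 = (−(1/3)b−4)(−3b+39) + (165)
  −3b+39 = (−(1/55)b+13/55)(165) + (0)
The last nonzero remainder is the constant 165, so the polynomials are coprime and gcd = 1.

1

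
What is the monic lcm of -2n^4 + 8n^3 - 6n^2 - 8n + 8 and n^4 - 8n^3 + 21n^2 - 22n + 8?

Repeated division with remainder:
  -2n^4 + 8n^3 - 6n^2 - 8n + 8 = (-2)(n^4 - 8n^3 + 21n^2 - 22n + 8) + (-8n^3 + 36n^2 - 52n + 24)
  n^4 - 8n^3 + 21n^2 - 22n + 8 = (-(1/8)n + 7/16)(-8n^3 + 36n^2 - 52n + 24) + (-(5/4)n^2 + (15/4)n - 5/2)
  -8n^3 + 36n^2 - 52n + 24 = ((32/5)n - 48/5)(-(5/4)n^2 + (15/4)n - 5/2) + (0)
Last nonzero remainder: -(5/4)n^2 + (15/4)n - 5/2. Dividing through by -5/4 gives the monic gcd n^2 - 3n + 2.
Then lcm(f, g) = f·g / gcd(f, g); expanding and making the result monic gives the answer.

n^6 - 9n^5 + 27n^4 - 27n^3 - 12n^2 + 36n - 16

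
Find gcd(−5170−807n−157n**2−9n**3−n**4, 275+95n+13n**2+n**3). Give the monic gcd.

Apply the Euclidean algorithm:
  −n**4−9n**3−157n**2−807n−5170 = (−n+4)(n**3+13n**2+95n+275) + (−114n**2−912n−6270)
  n**3+13n**2+95n+275 = (−(1/114)n−5/114)(−114n**2−912n−6270) + (0)
Last nonzero remainder: −114n**2−912n−6270. Dividing through by −114 gives the monic gcd n**2+8n+55.

55+8n+n**2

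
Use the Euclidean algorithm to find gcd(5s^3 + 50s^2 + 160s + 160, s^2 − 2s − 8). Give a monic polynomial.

s + 2

By polynomial division,
  5s^3 + 50s^2 + 160s + 160 = (5s + 60)(s^2 − 2s − 8) + (320s + 640)
  s^2 − 2s − 8 = ((1/320)s − 1/80)(320s + 640) + (0)
Last nonzero remainder: 320s + 640. Dividing through by 320 gives the monic gcd s + 2.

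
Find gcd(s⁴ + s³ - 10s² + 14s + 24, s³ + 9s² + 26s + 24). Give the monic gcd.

Repeated division with remainder:
  s⁴ + s³ - 10s² + 14s + 24 = (s - 8)(s³ + 9s² + 26s + 24) + (36s² + 198s + 216)
  s³ + 9s² + 26s + 24 = ((1/36)s + 7/72)(36s² + 198s + 216) + ((3/4)s + 3)
  36s² + 198s + 216 = (48s + 72)((3/4)s + 3) + (0)
Last nonzero remainder: (3/4)s + 3. Dividing through by 3/4 gives the monic gcd s + 4.

s + 4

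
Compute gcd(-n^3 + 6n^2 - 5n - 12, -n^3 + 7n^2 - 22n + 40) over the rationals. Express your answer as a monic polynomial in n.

n - 4

Euclidean algorithm in ℚ[n]:
  -n^3 + 6n^2 - 5n - 12 = (-n^3 + 7n^2 - 22n + 40) + (-n^2 + 17n - 52)
  -n^3 + 7n^2 - 22n + 40 = (n + 10)(-n^2 + 17n - 52) + (-140n + 560)
  -n^2 + 17n - 52 = ((1/140)n - 13/140)(-140n + 560) + (0)
Last nonzero remainder: -140n + 560. Dividing through by -140 gives the monic gcd n - 4.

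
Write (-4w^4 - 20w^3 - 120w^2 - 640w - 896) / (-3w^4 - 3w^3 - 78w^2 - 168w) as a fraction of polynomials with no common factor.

(4w + 16)/(3w)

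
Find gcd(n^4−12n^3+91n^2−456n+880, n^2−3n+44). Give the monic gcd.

n^2−3n+44

By polynomial division,
  n^4−12n^3+91n^2−456n+880 = (n^2−9n+20)(n^2−3n+44) + (0)
The last nonzero remainder n^2−3n+44 is already monic.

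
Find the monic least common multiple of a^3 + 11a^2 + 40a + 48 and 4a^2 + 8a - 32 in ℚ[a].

a^4 + 9a^3 + 18a^2 - 32a - 96

Repeated division with remainder:
  a^3 + 11a^2 + 40a + 48 = ((1/4)a + 9/4)(4a^2 + 8a - 32) + (30a + 120)
  4a^2 + 8a - 32 = ((2/15)a - 4/15)(30a + 120) + (0)
Last nonzero remainder: 30a + 120. Dividing through by 30 gives the monic gcd a + 4.
Then lcm(f, g) = f·g / gcd(f, g); expanding and making the result monic gives the answer.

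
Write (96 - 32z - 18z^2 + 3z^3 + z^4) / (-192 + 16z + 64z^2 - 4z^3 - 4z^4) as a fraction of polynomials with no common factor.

Euclidean algorithm in ℚ[z]:
  z^4 + 3z^3 - 18z^2 - 32z + 96 = (-1/4)(-4z^4 - 4z^3 + 64z^2 + 16z - 192) + (2z^3 - 2z^2 - 28z + 48)
  -4z^4 - 4z^3 + 64z^2 + 16z - 192 = (-2z - 4)(2z^3 - 2z^2 - 28z + 48) + (0)
Last nonzero remainder: 2z^3 - 2z^2 - 28z + 48. Dividing through by 2 gives the monic gcd z^3 - z^2 - 14z + 24.
Cancel z^3 - z^2 - 14z + 24 from numerator and denominator to get the reduced form.

(-4 - z)/(8 + 4z)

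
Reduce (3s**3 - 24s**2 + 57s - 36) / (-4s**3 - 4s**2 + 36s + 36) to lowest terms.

(-3s**2 + 15s - 12)/(4s**2 + 16s + 12)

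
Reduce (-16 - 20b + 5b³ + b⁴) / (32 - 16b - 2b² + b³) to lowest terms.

Apply the Euclidean algorithm:
  b⁴ + 5b³ - 20b - 16 = (b + 7)(b³ - 2b² - 16b + 32) + (30b² + 60b - 240)
  b³ - 2b² - 16b + 32 = ((1/30)b - 2/15)(30b² + 60b - 240) + (0)
Last nonzero remainder: 30b² + 60b - 240. Dividing through by 30 gives the monic gcd b² + 2b - 8.
Cancel b² + 2b - 8 from numerator and denominator to get the reduced form.

(2 + 3b + b²)/(-4 + b)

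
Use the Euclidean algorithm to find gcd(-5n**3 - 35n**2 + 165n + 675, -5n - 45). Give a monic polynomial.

Euclidean algorithm in ℚ[n]:
  -5n**3 - 35n**2 + 165n + 675 = (n**2 - 2n - 15)(-5n - 45) + (0)
Last nonzero remainder: -5n - 45. Dividing through by -5 gives the monic gcd n + 9.

n + 9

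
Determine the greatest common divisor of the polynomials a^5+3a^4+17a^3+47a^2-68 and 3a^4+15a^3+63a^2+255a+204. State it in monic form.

By polynomial division,
  a^5+3a^4+17a^3+47a^2-68 = ((1/3)a-2/3)(3a^4+15a^3+63a^2+255a+204) + (6a^3+4a^2+102a+68)
  3a^4+15a^3+63a^2+255a+204 = ((1/2)a+13/6)(6a^3+4a^2+102a+68) + ((10/3)a^2+170/3)
  6a^3+4a^2+102a+68 = ((9/5)a+6/5)((10/3)a^2+170/3) + (0)
Last nonzero remainder: (10/3)a^2+170/3. Dividing through by 10/3 gives the monic gcd a^2+17.

a^2+17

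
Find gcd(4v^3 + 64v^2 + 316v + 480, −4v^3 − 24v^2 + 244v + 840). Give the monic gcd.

Euclidean algorithm in ℚ[v]:
  4v^3 + 64v^2 + 316v + 480 = (−1)(−4v^3 − 24v^2 + 244v + 840) + (40v^2 + 560v + 1320)
  −4v^3 − 24v^2 + 244v + 840 = (−(1/10)v + 4/5)(40v^2 + 560v + 1320) + (−72v − 216)
  40v^2 + 560v + 1320 = (−(5/9)v − 55/9)(−72v − 216) + (0)
Last nonzero remainder: −72v − 216. Dividing through by −72 gives the monic gcd v + 3.

v + 3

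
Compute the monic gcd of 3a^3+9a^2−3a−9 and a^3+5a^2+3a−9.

Euclidean algorithm in ℚ[a]:
  3a^3+9a^2−3a−9 = (3)(a^3+5a^2+3a−9) + (−6a^2−12a+18)
  a^3+5a^2+3a−9 = (−(1/6)a−1/2)(−6a^2−12a+18) + (0)
Last nonzero remainder: −6a^2−12a+18. Dividing through by −6 gives the monic gcd a^2+2a−3.

a^2+2a−3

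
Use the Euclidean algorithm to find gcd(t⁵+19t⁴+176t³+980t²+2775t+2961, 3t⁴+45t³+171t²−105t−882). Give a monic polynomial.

t²+10t+21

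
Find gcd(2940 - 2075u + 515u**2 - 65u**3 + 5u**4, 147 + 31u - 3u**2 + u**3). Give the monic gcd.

Repeated division with remainder:
  5u**4 - 65u**3 + 515u**2 - 2075u + 2940 = (5u - 50)(u**3 - 3u**2 + 31u + 147) + (210u**2 - 1260u + 10290)
  u**3 - 3u**2 + 31u + 147 = ((1/210)u + 1/70)(210u**2 - 1260u + 10290) + (0)
Last nonzero remainder: 210u**2 - 1260u + 10290. Dividing through by 210 gives the monic gcd u**2 - 6u + 49.

49 - 6u + u**2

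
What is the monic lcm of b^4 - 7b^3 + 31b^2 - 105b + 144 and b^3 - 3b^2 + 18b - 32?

b^5 - 9b^4 + 45b^3 - 167b^2 + 354b - 288

Repeated division with remainder:
  b^4 - 7b^3 + 31b^2 - 105b + 144 = (b - 4)(b^3 - 3b^2 + 18b - 32) + (b^2 - b + 16)
  b^3 - 3b^2 + 18b - 32 = (b - 2)(b^2 - b + 16) + (0)
The last nonzero remainder b^2 - b + 16 is already monic.
Then lcm(f, g) = f·g / gcd(f, g); expanding and making the result monic gives the answer.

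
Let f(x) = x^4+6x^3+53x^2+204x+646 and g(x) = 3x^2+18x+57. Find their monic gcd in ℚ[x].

Repeated division with remainder:
  x^4+6x^3+53x^2+204x+646 = ((1/3)x^2+34/3)(3x^2+18x+57) + (0)
Last nonzero remainder: 3x^2+18x+57. Dividing through by 3 gives the monic gcd x^2+6x+19.

x^2+6x+19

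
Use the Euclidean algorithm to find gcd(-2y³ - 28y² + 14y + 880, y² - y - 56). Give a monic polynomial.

By polynomial division,
  -2y³ - 28y² + 14y + 880 = (-2y - 30)(y² - y - 56) + (-128y - 800)
  y² - y - 56 = (-(1/128)y + 29/512)(-128y - 800) + (-171/16)
  -128y - 800 = ((2048/171)y + 12800/171)(-171/16) + (0)
The last nonzero remainder is the constant -171/16, so the polynomials are coprime and gcd = 1.

1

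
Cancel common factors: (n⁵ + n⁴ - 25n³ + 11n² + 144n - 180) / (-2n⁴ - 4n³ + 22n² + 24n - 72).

Repeated division with remainder:
  n⁵ + n⁴ - 25n³ + 11n² + 144n - 180 = (-(1/2)n + 1/2)(-2n⁴ - 4n³ + 22n² + 24n - 72) + (-12n³ + 12n² + 96n - 144)
  -2n⁴ - 4n³ + 22n² + 24n - 72 = ((1/6)n + 1/2)(-12n³ + 12n² + 96n - 144) + (0)
Last nonzero remainder: -12n³ + 12n² + 96n - 144. Dividing through by -12 gives the monic gcd n³ - n² - 8n + 12.
Cancel n³ - n² - 8n + 12 from numerator and denominator to get the reduced form.

(-n² - 2n + 15)/(2n + 6)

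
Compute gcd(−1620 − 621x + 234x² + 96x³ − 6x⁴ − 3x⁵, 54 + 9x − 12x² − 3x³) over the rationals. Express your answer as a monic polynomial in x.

9 + 6x + x²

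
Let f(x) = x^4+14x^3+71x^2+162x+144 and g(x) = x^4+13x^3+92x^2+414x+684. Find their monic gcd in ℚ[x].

Apply the Euclidean algorithm:
  x^4+14x^3+71x^2+162x+144 = (x^4+13x^3+92x^2+414x+684) + (x^3-21x^2-252x-540)
  x^4+13x^3+92x^2+414x+684 = (x+34)(x^3-21x^2-252x-540) + (1058x^2+9522x+19044)
  x^3-21x^2-252x-540 = ((1/1058)x-15/529)(1058x^2+9522x+19044) + (0)
Last nonzero remainder: 1058x^2+9522x+19044. Dividing through by 1058 gives the monic gcd x^2+9x+18.

x^2+9x+18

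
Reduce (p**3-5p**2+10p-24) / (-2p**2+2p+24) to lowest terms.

By polynomial division,
  p**3-5p**2+10p-24 = (-(1/2)p+2)(-2p**2+2p+24) + (18p-72)
  -2p**2+2p+24 = (-(1/9)p-1/3)(18p-72) + (0)
Last nonzero remainder: 18p-72. Dividing through by 18 gives the monic gcd p-4.
Cancel p-4 from numerator and denominator to get the reduced form.

(-p**2+p-6)/(2p+6)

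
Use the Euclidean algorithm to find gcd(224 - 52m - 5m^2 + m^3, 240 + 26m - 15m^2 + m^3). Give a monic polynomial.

Repeated division with remainder:
  m^3 - 5m^2 - 52m + 224 = (m^3 - 15m^2 + 26m + 240) + (10m^2 - 78m - 16)
  m^3 - 15m^2 + 26m + 240 = ((1/10)m - 18/25)(10m^2 - 78m - 16) + (-(714/25)m + 5712/25)
  10m^2 - 78m - 16 = (-(125/357)m - 25/357)(-(714/25)m + 5712/25) + (0)
Last nonzero remainder: -(714/25)m + 5712/25. Dividing through by -714/25 gives the monic gcd m - 8.

-8 + m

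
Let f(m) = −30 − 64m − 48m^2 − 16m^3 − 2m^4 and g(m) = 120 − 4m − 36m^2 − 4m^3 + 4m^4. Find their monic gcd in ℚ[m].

Repeated division with remainder:
  −2m^4 − 16m^3 − 48m^2 − 64m − 30 = (−1/2)(4m^4 − 4m^3 − 36m^2 − 4m + 120) + (−18m^3 − 66m^2 − 66m + 30)
  4m^4 − 4m^3 − 36m^2 − 4m + 120 = (−(2/9)m + 28/27)(−18m^3 − 66m^2 − 66m + 30) + ((160/9)m^2 + (640/9)m + 800/9)
  −18m^3 − 66m^2 − 66m + 30 = (−(81/80)m + 27/80)((160/9)m^2 + (640/9)m + 800/9) + (0)
Last nonzero remainder: (160/9)m^2 + (640/9)m + 800/9. Dividing through by 160/9 gives the monic gcd m^2 + 4m + 5.

5 + 4m + m^2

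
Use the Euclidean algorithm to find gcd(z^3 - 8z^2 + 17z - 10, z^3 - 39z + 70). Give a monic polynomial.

Repeated division with remainder:
  z^3 - 8z^2 + 17z - 10 = (z^3 - 39z + 70) + (-8z^2 + 56z - 80)
  z^3 - 39z + 70 = (-(1/8)z - 7/8)(-8z^2 + 56z - 80) + (0)
Last nonzero remainder: -8z^2 + 56z - 80. Dividing through by -8 gives the monic gcd z^2 - 7z + 10.

z^2 - 7z + 10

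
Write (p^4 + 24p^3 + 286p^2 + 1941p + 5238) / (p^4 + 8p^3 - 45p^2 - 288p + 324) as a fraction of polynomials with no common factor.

(p^2 + 9p + 97)/(p^2 - 7p + 6)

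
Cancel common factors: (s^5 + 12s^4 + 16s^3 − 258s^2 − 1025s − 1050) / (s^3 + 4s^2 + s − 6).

Euclidean algorithm in ℚ[s]:
  s^5 + 12s^4 + 16s^3 − 258s^2 − 1025s − 1050 = (s^2 + 8s − 17)(s^3 + 4s^2 + s − 6) + (−192s^2 − 960s − 1152)
  s^3 + 4s^2 + s − 6 = (−(1/192)s + 1/192)(−192s^2 − 960s − 1152) + (0)
Last nonzero remainder: −192s^2 − 960s − 1152. Dividing through by −192 gives the monic gcd s^2 + 5s + 6.
Cancel s^2 + 5s + 6 from numerator and denominator to get the reduced form.

(s^3 + 7s^2 − 25s − 175)/(s − 1)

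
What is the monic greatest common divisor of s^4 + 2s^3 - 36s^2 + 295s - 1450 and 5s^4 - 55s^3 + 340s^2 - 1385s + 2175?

Apply the Euclidean algorithm:
  s^4 + 2s^3 - 36s^2 + 295s - 1450 = (1/5)(5s^4 - 55s^3 + 340s^2 - 1385s + 2175) + (13s^3 - 104s^2 + 572s - 1885)
  5s^4 - 55s^3 + 340s^2 - 1385s + 2175 = ((5/13)s - 15/13)(13s^3 - 104s^2 + 572s - 1885) + (0)
Last nonzero remainder: 13s^3 - 104s^2 + 572s - 1885. Dividing through by 13 gives the monic gcd s^3 - 8s^2 + 44s - 145.

s^3 - 8s^2 + 44s - 145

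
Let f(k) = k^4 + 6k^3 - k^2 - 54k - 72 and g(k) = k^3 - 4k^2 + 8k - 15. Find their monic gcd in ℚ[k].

k - 3

Apply the Euclidean algorithm:
  k^4 + 6k^3 - k^2 - 54k - 72 = (k + 10)(k^3 - 4k^2 + 8k - 15) + (31k^2 - 119k + 78)
  k^3 - 4k^2 + 8k - 15 = ((1/31)k - 5/961)(31k^2 - 119k + 78) + ((4675/961)k - 14025/961)
  31k^2 - 119k + 78 = ((29791/4675)k - 24986/4675)((4675/961)k - 14025/961) + (0)
Last nonzero remainder: (4675/961)k - 14025/961. Dividing through by 4675/961 gives the monic gcd k - 3.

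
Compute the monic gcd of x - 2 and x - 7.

1

Euclidean algorithm in ℚ[x]:
  x - 2 = (x - 7) + (5)
  x - 7 = ((1/5)x - 7/5)(5) + (0)
The last nonzero remainder is the constant 5, so the polynomials are coprime and gcd = 1.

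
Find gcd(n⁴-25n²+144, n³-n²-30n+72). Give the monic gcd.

Apply the Euclidean algorithm:
  n⁴-25n²+144 = (n+1)(n³-n²-30n+72) + (6n²-42n+72)
  n³-n²-30n+72 = ((1/6)n+1)(6n²-42n+72) + (0)
Last nonzero remainder: 6n²-42n+72. Dividing through by 6 gives the monic gcd n²-7n+12.

n²-7n+12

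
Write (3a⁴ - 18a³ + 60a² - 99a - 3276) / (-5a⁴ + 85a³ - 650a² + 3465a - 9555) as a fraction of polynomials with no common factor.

By polynomial division,
  3a⁴ - 18a³ + 60a² - 99a - 3276 = (-3/5)(-5a⁴ + 85a³ - 650a² + 3465a - 9555) + (33a³ - 330a² + 1980a - 9009)
  -5a⁴ + 85a³ - 650a² + 3465a - 9555 = (-(5/33)a + 35/33)(33a³ - 330a² + 1980a - 9009) + (0)
Last nonzero remainder: 33a³ - 330a² + 1980a - 9009. Dividing through by 33 gives the monic gcd a³ - 10a² + 60a - 273.
Cancel a³ - 10a² + 60a - 273 from numerator and denominator to get the reduced form.

(-3a - 12)/(5a - 35)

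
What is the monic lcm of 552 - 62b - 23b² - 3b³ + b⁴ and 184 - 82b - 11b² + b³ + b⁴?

By polynomial division,
  b⁴ - 3b³ - 23b² - 62b + 552 = (b⁴ + b³ - 11b² - 82b + 184) + (-4b³ - 12b² + 20b + 368)
  b⁴ + b³ - 11b² - 82b + 184 = (-(1/4)b + 1/2)(-4b³ - 12b² + 20b + 368) + (0)
Last nonzero remainder: -4b³ - 12b² + 20b + 368. Dividing through by -4 gives the monic gcd b³ + 3b² - 5b - 92.
Then lcm(f, g) = f·g / gcd(f, g); expanding and making the result monic gives the answer.

-1104 + 676b - 16b² - 17b³ - 5b⁴ + b⁵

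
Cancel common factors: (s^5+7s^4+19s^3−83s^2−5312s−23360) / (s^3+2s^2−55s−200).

(s^3+10s^2+89s+584)/(s+5)

By polynomial division,
  s^5+7s^4+19s^3−83s^2−5312s−23360 = (s^2+5s+64)(s^3+2s^2−55s−200) + (264s^2−792s−10560)
  s^3+2s^2−55s−200 = ((1/264)s+5/264)(264s^2−792s−10560) + (0)
Last nonzero remainder: 264s^2−792s−10560. Dividing through by 264 gives the monic gcd s^2−3s−40.
Cancel s^2−3s−40 from numerator and denominator to get the reduced form.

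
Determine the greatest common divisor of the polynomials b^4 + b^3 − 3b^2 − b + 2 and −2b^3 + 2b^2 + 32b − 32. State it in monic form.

b − 1

Euclidean algorithm in ℚ[b]:
  b^4 + b^3 − 3b^2 − b + 2 = (−(1/2)b − 1)(−2b^3 + 2b^2 + 32b − 32) + (15b^2 + 15b − 30)
  −2b^3 + 2b^2 + 32b − 32 = (−(2/15)b + 4/15)(15b^2 + 15b − 30) + (24b − 24)
  15b^2 + 15b − 30 = ((5/8)b + 5/4)(24b − 24) + (0)
Last nonzero remainder: 24b − 24. Dividing through by 24 gives the monic gcd b − 1.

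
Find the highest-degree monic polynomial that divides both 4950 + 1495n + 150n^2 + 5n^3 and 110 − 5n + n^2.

1

Apply the Euclidean algorithm:
  5n^3 + 150n^2 + 1495n + 4950 = (5n + 175)(n^2 − 5n + 110) + (1820n − 14300)
  n^2 − 5n + 110 = ((1/1820)n + 1/637)(1820n − 14300) + (6490/49)
  1820n − 14300 = ((8918/649)n − 6370/59)(6490/49) + (0)
The last nonzero remainder is the constant 6490/49, so the polynomials are coprime and gcd = 1.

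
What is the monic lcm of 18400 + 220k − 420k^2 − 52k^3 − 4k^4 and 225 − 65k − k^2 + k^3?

Euclidean algorithm in ℚ[k]:
  −4k^4 − 52k^3 − 420k^2 + 220k + 18400 = (−4k − 56)(k^3 − k^2 − 65k + 225) + (−736k^2 − 2520k + 31000)
  k^3 − k^2 − 65k + 225 = (−(1/736)k + 407/67712)(−736k^2 − 2520k + 31000) + (−(65455/8464)k + 327275/8464)
  −736k^2 − 2520k + 31000 = ((6229504/65455)k + 10495360/13091)(−(65455/8464)k + 327275/8464) + (0)
Last nonzero remainder: −(65455/8464)k + 327275/8464. Dividing through by −65455/8464 gives the monic gcd k − 5.
Then lcm(f, g) = f·g / gcd(f, g); expanding and making the result monic gives the answer.

207000 − 15925k − 9545k^2 − 220k^3 + 112k^4 + 17k^5 + k^6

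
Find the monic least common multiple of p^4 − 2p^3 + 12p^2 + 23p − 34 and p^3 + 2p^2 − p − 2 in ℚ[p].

p^5 − p^4 + 10p^3 + 35p^2 − 11p − 34

Euclidean algorithm in ℚ[p]:
  p^4 − 2p^3 + 12p^2 + 23p − 34 = (p − 4)(p^3 + 2p^2 − p − 2) + (21p^2 + 21p − 42)
  p^3 + 2p^2 − p − 2 = ((1/21)p + 1/21)(21p^2 + 21p − 42) + (0)
Last nonzero remainder: 21p^2 + 21p − 42. Dividing through by 21 gives the monic gcd p^2 + p − 2.
Then lcm(f, g) = f·g / gcd(f, g); expanding and making the result monic gives the answer.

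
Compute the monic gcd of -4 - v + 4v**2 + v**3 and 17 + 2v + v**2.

1

By polynomial division,
  v**3 + 4v**2 - v - 4 = (v + 2)(v**2 + 2v + 17) + (-22v - 38)
  v**2 + 2v + 17 = (-(1/22)v - 3/242)(-22v - 38) + (2000/121)
  -22v - 38 = (-(1331/1000)v - 2299/1000)(2000/121) + (0)
The last nonzero remainder is the constant 2000/121, so the polynomials are coprime and gcd = 1.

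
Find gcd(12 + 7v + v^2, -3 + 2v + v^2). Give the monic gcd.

3 + v

By polynomial division,
  v^2 + 7v + 12 = (v^2 + 2v - 3) + (5v + 15)
  v^2 + 2v - 3 = ((1/5)v - 1/5)(5v + 15) + (0)
Last nonzero remainder: 5v + 15. Dividing through by 5 gives the monic gcd v + 3.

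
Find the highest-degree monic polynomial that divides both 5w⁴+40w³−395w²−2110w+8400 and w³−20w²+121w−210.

Repeated division with remainder:
  5w⁴+40w³−395w²−2110w+8400 = (5w+140)(w³−20w²+121w−210) + (1800w²−18000w+37800)
  w³−20w²+121w−210 = ((1/1800)w−1/180)(1800w²−18000w+37800) + (0)
Last nonzero remainder: 1800w²−18000w+37800. Dividing through by 1800 gives the monic gcd w²−10w+21.

w²−10w+21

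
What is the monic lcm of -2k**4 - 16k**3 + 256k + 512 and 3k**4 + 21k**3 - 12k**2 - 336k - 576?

Euclidean algorithm in ℚ[k]:
  -2k**4 - 16k**3 + 256k + 512 = (-2/3)(3k**4 + 21k**3 - 12k**2 - 336k - 576) + (-2k**3 - 8k**2 + 32k + 128)
  3k**4 + 21k**3 - 12k**2 - 336k - 576 = (-(3/2)k - 9/2)(-2k**3 - 8k**2 + 32k + 128) + (0)
Last nonzero remainder: -2k**3 - 8k**2 + 32k + 128. Dividing through by -2 gives the monic gcd k**3 + 4k**2 - 16k - 64.
Then lcm(f, g) = f·g / gcd(f, g); expanding and making the result monic gives the answer.

k**5 + 11k**4 + 24k**3 - 128k**2 - 640k - 768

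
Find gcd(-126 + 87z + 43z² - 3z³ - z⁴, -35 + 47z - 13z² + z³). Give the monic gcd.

-1 + z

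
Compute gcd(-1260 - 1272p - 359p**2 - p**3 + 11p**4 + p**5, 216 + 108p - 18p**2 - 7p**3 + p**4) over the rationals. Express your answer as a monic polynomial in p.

Euclidean algorithm in ℚ[p]:
  p**5 + 11p**4 - p**3 - 359p**2 - 1272p - 1260 = (p + 18)(p**4 - 7p**3 - 18p**2 + 108p + 216) + (143p**3 - 143p**2 - 3432p - 5148)
  p**4 - 7p**3 - 18p**2 + 108p + 216 = ((1/143)p - 6/143)(143p**3 - 143p**2 - 3432p - 5148) + (0)
Last nonzero remainder: 143p**3 - 143p**2 - 3432p - 5148. Dividing through by 143 gives the monic gcd p**3 - p**2 - 24p - 36.

-36 - 24p - p**2 + p**3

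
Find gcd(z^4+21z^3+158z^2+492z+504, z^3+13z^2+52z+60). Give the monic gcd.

z^2+8z+12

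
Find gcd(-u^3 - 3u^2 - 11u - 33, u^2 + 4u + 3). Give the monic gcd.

u + 3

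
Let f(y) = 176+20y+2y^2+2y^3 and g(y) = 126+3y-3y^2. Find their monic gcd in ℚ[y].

1

Euclidean algorithm in ℚ[y]:
  2y^3+2y^2+20y+176 = (-(2/3)y-4/3)(-3y^2+3y+126) + (108y+344)
  -3y^2+3y+126 = (-(1/36)y+113/972)(108y+344) + (20900/243)
  108y+344 = ((6561/5225)y+20898/5225)(20900/243) + (0)
The last nonzero remainder is the constant 20900/243, so the polynomials are coprime and gcd = 1.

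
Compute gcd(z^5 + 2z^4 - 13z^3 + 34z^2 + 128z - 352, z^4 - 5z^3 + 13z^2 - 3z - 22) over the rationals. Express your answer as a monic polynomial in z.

z^3 - 6z^2 + 19z - 22

Repeated division with remainder:
  z^5 + 2z^4 - 13z^3 + 34z^2 + 128z - 352 = (z + 7)(z^4 - 5z^3 + 13z^2 - 3z - 22) + (9z^3 - 54z^2 + 171z - 198)
  z^4 - 5z^3 + 13z^2 - 3z - 22 = ((1/9)z + 1/9)(9z^3 - 54z^2 + 171z - 198) + (0)
Last nonzero remainder: 9z^3 - 54z^2 + 171z - 198. Dividing through by 9 gives the monic gcd z^3 - 6z^2 + 19z - 22.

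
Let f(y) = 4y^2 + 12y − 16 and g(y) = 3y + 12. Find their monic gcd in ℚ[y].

By polynomial division,
  4y^2 + 12y − 16 = ((4/3)y − 4/3)(3y + 12) + (0)
Last nonzero remainder: 3y + 12. Dividing through by 3 gives the monic gcd y + 4.

y + 4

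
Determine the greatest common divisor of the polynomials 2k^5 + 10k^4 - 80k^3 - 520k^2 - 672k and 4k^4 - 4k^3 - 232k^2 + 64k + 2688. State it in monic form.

Apply the Euclidean algorithm:
  2k^5 + 10k^4 - 80k^3 - 520k^2 - 672k = ((1/2)k + 3)(4k^4 - 4k^3 - 232k^2 + 64k + 2688) + (48k^3 + 144k^2 - 2208k - 8064)
  4k^4 - 4k^3 - 232k^2 + 64k + 2688 = ((1/12)k - 1/3)(48k^3 + 144k^2 - 2208k - 8064) + (0)
Last nonzero remainder: 48k^3 + 144k^2 - 2208k - 8064. Dividing through by 48 gives the monic gcd k^3 + 3k^2 - 46k - 168.

k^3 + 3k^2 - 46k - 168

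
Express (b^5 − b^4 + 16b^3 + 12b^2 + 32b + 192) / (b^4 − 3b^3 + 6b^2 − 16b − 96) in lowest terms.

By polynomial division,
  b^5 − b^4 + 16b^3 + 12b^2 + 32b + 192 = (b + 2)(b^4 − 3b^3 + 6b^2 − 16b − 96) + (16b^3 + 16b^2 + 160b + 384)
  b^4 − 3b^3 + 6b^2 − 16b − 96 = ((1/16)b − 1/4)(16b^3 + 16b^2 + 160b + 384) + (0)
Last nonzero remainder: 16b^3 + 16b^2 + 160b + 384. Dividing through by 16 gives the monic gcd b^3 + b^2 + 10b + 24.
Cancel b^3 + b^2 + 10b + 24 from numerator and denominator to get the reduced form.

(b^2 − 2b + 8)/(b − 4)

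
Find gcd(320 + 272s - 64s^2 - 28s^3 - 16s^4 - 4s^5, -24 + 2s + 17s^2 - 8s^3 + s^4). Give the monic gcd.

Euclidean algorithm in ℚ[s]:
  -4s^5 - 16s^4 - 28s^3 - 64s^2 + 272s + 320 = (-4s - 48)(s^4 - 8s^3 + 17s^2 + 2s - 24) + (-344s^3 + 760s^2 + 272s - 832)
  s^4 - 8s^3 + 17s^2 + 2s - 24 = (-(1/344)s + 249/14792)(-344s^3 + 760s^2 + 272s - 832) + ((9240/1849)s^2 - (9240/1849)s - 18480/1849)
  -344s^3 + 760s^2 + 272s - 832 = (-(79507/1155)s + 96148/1155)((9240/1849)s^2 - (9240/1849)s - 18480/1849) + (0)
Last nonzero remainder: (9240/1849)s^2 - (9240/1849)s - 18480/1849. Dividing through by 9240/1849 gives the monic gcd s^2 - s - 2.

-2 - s + s^2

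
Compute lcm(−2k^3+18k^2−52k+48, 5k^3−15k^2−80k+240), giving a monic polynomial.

k^4−5k^3−10k^2+80k−96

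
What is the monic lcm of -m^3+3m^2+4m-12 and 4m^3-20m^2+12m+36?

m^5-5m^4-m^3+29m^2-12m-36

Apply the Euclidean algorithm:
  -m^3+3m^2+4m-12 = (-1/4)(4m^3-20m^2+12m+36) + (-2m^2+7m-3)
  4m^3-20m^2+12m+36 = (-2m+3)(-2m^2+7m-3) + (-15m+45)
  -2m^2+7m-3 = ((2/15)m-1/15)(-15m+45) + (0)
Last nonzero remainder: -15m+45. Dividing through by -15 gives the monic gcd m-3.
Then lcm(f, g) = f·g / gcd(f, g); expanding and making the result monic gives the answer.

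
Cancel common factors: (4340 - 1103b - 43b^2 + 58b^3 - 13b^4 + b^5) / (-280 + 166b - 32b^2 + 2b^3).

Apply the Euclidean algorithm:
  b^5 - 13b^4 + 58b^3 - 43b^2 - 1103b + 4340 = ((1/2)b^2 + (3/2)b + 23/2)(2b^3 - 32b^2 + 166b - 280) + (216b^2 - 2592b + 7560)
  2b^3 - 32b^2 + 166b - 280 = ((1/108)b - 1/27)(216b^2 - 2592b + 7560) + (0)
Last nonzero remainder: 216b^2 - 2592b + 7560. Dividing through by 216 gives the monic gcd b^2 - 12b + 35.
Cancel b^2 - 12b + 35 from numerator and denominator to get the reduced form.

(124 + 11b - b^2 + b^3)/(-8 + 2b)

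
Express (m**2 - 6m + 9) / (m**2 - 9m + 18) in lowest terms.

By polynomial division,
  m**2 - 6m + 9 = (m**2 - 9m + 18) + (3m - 9)
  m**2 - 9m + 18 = ((1/3)m - 2)(3m - 9) + (0)
Last nonzero remainder: 3m - 9. Dividing through by 3 gives the monic gcd m - 3.
Cancel m - 3 from numerator and denominator to get the reduced form.

(m - 3)/(m - 6)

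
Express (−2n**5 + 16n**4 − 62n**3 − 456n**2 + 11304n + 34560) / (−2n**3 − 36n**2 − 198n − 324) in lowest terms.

(n**3 − 17n**2 + 166n − 960)/(n + 9)

Repeated division with remainder:
  −2n**5 + 16n**4 − 62n**3 − 456n**2 + 11304n + 34560 = (n**2 − 26n + 400)(−2n**3 − 36n**2 − 198n − 324) + (9120n**2 + 82080n + 164160)
  −2n**3 − 36n**2 − 198n − 324 = (−(1/4560)n − 3/1520)(9120n**2 + 82080n + 164160) + (0)
Last nonzero remainder: 9120n**2 + 82080n + 164160. Dividing through by 9120 gives the monic gcd n**2 + 9n + 18.
Cancel n**2 + 9n + 18 from numerator and denominator to get the reduced form.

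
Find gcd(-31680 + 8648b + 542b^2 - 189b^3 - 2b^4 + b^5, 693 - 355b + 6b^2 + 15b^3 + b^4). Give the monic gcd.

Euclidean algorithm in ℚ[b]:
  b^5 - 2b^4 - 189b^3 + 542b^2 + 8648b - 31680 = (b - 17)(b^4 + 15b^3 + 6b^2 - 355b + 693) + (60b^3 + 999b^2 + 1920b - 19899)
  b^4 + 15b^3 + 6b^2 - 355b + 693 = ((1/60)b - 11/400)(60b^3 + 999b^2 + 1920b - 19899) + ((589/400)b^2 + (589/20)b + 58311/400)
  60b^3 + 999b^2 + 1920b - 19899 = ((24000/589)b - 80400/589)((589/400)b^2 + (589/20)b + 58311/400) + (0)
Last nonzero remainder: (589/400)b^2 + (589/20)b + 58311/400. Dividing through by 589/400 gives the monic gcd b^2 + 20b + 99.

99 + 20b + b^2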